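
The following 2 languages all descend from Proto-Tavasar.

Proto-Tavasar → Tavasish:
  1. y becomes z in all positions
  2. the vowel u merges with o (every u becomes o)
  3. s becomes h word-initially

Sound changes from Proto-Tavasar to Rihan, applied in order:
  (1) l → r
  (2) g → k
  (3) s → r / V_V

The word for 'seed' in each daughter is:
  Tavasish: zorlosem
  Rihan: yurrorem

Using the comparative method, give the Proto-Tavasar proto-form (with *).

*yurlosem

Position 1: Tavasish has z, Rihan has y. Rihan preserves y here (none of its changes turn any other segment into y), so the proto-segment is *y.
Position 4: Tavasish has l, Rihan has r. Tavasish preserves l here (none of its changes turn any other segment into l), so the proto-segment is *l.
Position 2: Tavasish has o, Rihan has u. Rihan preserves u here (none of its changes turn any other segment into u), so the proto-segment is *u.
Verify the candidate proto-form against each daughter:
Tavasish: *yurlosem
  yurlosem → zurlosem   [unconditioned shift]
  zurlosem → zorlosem   [vowel merger]
  zorlosem (rule 3 does not apply)
  giving Tavasish zorlosem.
Rihan: start from *yurlosem.
  rule 1 (unconditioned shift): yurlosem → yurrosem
  rule 2: no change — yurrosem
  rule 3 (rhotacism): yurrosem → yurrorem
  ⇒ Rihan yurrorem
No other proto-form is consistent with every reflex, so the reconstruction is *yurlosem.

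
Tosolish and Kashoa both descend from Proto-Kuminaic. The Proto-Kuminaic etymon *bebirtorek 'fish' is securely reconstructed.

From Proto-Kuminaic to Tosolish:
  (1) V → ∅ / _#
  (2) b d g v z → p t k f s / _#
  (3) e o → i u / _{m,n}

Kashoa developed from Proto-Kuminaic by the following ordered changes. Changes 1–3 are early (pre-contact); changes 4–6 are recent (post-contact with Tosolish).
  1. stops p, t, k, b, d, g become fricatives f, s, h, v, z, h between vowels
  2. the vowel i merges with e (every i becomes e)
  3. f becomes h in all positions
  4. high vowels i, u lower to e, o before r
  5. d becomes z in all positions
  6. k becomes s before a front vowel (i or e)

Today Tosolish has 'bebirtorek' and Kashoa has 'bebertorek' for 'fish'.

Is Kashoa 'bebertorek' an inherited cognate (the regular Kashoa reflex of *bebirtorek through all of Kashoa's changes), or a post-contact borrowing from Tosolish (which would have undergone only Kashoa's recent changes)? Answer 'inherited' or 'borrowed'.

borrowed

If inherited, *bebirtorek would pass through all of Kashoa's changes:
Kashoa: *bebirtorek > bevirtorek > bevertorek  (by intervocalic lenition, vowel merger)
If borrowed from Tosolish 'bebirtorek' after the early changes, it would undergo only the recent ones:
  rule 4 (pre-rhotic lowering): bebirtorek → bebertorek
  rule 5 (unconditioned shift): no change (bebertorek)
  rule 6 (palatalisation): no change (bebertorek)
  ⇒ as a loan: bebertorek
Kashoa 'bebertorek' matches the loan outcome 'bebertorek', not the inherited 'bevertorek' — it skipped the early Kashoa changes, so it was borrowed from Tosolish.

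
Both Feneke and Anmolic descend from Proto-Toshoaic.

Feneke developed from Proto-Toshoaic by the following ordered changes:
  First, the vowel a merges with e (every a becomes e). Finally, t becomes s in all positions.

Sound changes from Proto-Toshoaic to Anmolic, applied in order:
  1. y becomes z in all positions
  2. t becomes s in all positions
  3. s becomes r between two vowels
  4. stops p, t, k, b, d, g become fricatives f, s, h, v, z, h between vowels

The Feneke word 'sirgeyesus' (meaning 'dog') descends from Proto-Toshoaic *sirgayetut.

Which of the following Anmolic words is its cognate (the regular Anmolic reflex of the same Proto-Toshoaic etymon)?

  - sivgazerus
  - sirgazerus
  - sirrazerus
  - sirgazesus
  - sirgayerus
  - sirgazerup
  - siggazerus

sirgazerus

Anmolic: *sirgayetut
  sirgayetut → sirgazetut   [unconditioned shift]
  sirgazetut → sirgazesus   [unconditioned shift]
  sirgazesus → sirgazerus   [rhotacism]
  sirgazerus (rule 4 does not apply)
  giving Anmolic sirgazerus.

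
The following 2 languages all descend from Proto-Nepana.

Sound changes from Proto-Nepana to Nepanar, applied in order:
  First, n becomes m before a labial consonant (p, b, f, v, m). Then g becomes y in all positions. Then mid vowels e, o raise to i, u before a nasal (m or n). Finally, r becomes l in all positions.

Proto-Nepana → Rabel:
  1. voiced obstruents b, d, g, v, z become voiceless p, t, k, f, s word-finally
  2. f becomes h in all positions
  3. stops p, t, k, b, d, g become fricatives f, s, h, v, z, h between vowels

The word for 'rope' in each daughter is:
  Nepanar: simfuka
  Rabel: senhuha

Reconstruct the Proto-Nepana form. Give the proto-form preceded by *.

Position 2: Nepanar has i, Rabel has e. Rabel preserves e here (none of its changes turn any other segment into e), so the proto-segment is *e.
Position 3: Nepanar has m, Rabel has n. Rabel preserves n here (none of its changes turn any other segment into n), so the proto-segment is *n.
Verify the candidate proto-form against each daughter:
Nepanar: *senfuka > semfuka > simfuka  (by nasal place assimilation, pre-nasal raising)
Rabel: *senfuka > senhuka > senhuha  (by unconditioned shift, intervocalic lenition)
Only *senfuka yields all of Nepanar simfuka, Rabel senhuha.

*senfuka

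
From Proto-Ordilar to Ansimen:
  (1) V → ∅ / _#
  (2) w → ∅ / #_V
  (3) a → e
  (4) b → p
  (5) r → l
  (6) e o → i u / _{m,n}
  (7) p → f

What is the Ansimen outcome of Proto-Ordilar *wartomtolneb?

Ansimen: *wartomtolneb
  wartomtolneb (rule 1 does not apply)
  wartomtolneb → artomtolneb   [glide loss]
  artomtolneb → ertomtolneb   [vowel merger]
  ertomtolneb → ertomtolnep   [unconditioned shift]
  ertomtolnep → eltomtolnep   [unconditioned shift]
  eltomtolnep → eltumtolnep   [pre-nasal raising]
  eltumtolnep → eltumtolnef   [unconditioned shift]
  giving Ansimen eltumtolnef.

eltumtolnef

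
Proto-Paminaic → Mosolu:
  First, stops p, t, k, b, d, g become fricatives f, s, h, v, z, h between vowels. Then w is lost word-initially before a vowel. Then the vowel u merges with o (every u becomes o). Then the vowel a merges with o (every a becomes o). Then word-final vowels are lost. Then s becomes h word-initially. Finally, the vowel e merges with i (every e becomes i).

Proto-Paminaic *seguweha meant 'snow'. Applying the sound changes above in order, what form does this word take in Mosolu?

Mosolu: *seguweha > sehuweha > sehoweha > sehoweho > sehoweh > hehoweh > hihowih  (by intervocalic lenition, vowel merger, vowel merger, apocope, debuccalisation, vowel merger)

hihowih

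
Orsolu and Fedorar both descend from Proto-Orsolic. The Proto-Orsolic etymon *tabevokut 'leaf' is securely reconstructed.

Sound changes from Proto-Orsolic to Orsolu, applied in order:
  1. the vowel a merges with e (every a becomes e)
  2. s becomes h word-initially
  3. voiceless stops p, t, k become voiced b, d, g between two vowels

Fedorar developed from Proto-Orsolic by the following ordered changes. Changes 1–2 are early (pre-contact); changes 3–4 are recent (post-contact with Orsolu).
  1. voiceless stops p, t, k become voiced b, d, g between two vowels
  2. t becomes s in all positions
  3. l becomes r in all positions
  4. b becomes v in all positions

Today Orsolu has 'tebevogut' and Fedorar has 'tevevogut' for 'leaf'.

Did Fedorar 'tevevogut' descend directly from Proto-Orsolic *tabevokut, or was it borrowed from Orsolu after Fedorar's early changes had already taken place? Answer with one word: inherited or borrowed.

borrowed

If inherited, *tabevokut would pass through all of Fedorar's changes:
Fedorar: *tabevokut
  tabevokut → tabevogut   [intervocalic voicing]
  tabevogut → sabevogus   [unconditioned shift]
  sabevogus (rule 3 does not apply)
  sabevogus → savevogus   [unconditioned shift]
  giving Fedorar savevogus.
If borrowed from Orsolu 'tebevogut' after the early changes, it would undergo only the recent ones:
  rule 3 (unconditioned shift): no change (tebevogut)
  rule 4 (unconditioned shift): tebevogut → tevevogut
  ⇒ as a loan: tevevogut
Fedorar 'tevevogut' matches the loan outcome 'tevevogut', not the inherited 'savevogus' — it skipped the early Fedorar changes, so it was borrowed from Orsolu.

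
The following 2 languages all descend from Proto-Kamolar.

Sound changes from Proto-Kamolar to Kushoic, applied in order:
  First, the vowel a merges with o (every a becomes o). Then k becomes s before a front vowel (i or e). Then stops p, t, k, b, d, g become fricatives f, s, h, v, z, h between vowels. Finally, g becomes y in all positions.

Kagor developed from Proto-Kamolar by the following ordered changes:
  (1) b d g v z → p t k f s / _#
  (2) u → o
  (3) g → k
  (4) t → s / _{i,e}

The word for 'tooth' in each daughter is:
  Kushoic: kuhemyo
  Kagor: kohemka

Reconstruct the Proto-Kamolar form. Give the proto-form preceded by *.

Position 6: Kushoic has y, Kagor has k. Taking the neighbouring segments as reconstructed: Kushoic y could go back to *g or *y; Kagor k could go back to *k or *g — the one source consistent with every daughter is *g.
Position 7: Kushoic has o, Kagor has a. Kagor preserves a here (none of its changes turn any other segment into a), so the proto-segment is *a.
Continuing position by position gives *kuhemga; check it forward:
Kushoic: start from *kuhemga.
  rule 1 (vowel merger): kuhemga → kuhemgo
  rule 2: no change — kuhemgo
  rule 3: no change — kuhemgo
  rule 4 (unconditioned shift): kuhemgo → kuhemyo
  ⇒ Kushoic kuhemyo
Kagor: *kuhemga > kohemga > kohemka  (by vowel merger, unconditioned shift)
*kuhemga is the unique common source.

*kuhemga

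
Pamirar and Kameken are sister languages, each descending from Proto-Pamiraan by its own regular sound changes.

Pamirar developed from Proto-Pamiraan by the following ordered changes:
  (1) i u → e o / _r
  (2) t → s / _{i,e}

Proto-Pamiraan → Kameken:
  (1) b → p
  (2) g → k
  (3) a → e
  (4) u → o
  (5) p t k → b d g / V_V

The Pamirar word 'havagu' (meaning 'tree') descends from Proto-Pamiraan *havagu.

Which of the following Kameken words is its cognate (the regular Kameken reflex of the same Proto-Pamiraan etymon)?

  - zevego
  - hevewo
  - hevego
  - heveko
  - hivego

hevego

Kameken: *havagu > havaku > heveku > heveko > hevego  (by unconditioned shift, vowel merger, vowel merger, intervocalic voicing)
Only 'hevego' matches the regular Kameken development of *havagu.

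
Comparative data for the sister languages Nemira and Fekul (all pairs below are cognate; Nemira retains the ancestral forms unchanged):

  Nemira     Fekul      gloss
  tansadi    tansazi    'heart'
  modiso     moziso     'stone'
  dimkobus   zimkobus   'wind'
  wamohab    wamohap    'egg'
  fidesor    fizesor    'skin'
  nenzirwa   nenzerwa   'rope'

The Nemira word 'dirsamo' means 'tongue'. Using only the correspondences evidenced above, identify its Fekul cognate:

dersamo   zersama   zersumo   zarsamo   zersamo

zersamo

dimkobus ~ zimkobus — Nemira d corresponds to Fekul z word-initially before a front vowel.
nenzirwa ~ nenzerwa — Nemira i corresponds to Fekul e after a consonant, before r.
Applying these to Nemira 'dirsamo':
  dirsamo → zirsamo   (d→z word-initially before a front vowel)
  zirsamo → zersamo   (i→e after a consonant, before r)
So the Fekul cognate is 'zersamo'.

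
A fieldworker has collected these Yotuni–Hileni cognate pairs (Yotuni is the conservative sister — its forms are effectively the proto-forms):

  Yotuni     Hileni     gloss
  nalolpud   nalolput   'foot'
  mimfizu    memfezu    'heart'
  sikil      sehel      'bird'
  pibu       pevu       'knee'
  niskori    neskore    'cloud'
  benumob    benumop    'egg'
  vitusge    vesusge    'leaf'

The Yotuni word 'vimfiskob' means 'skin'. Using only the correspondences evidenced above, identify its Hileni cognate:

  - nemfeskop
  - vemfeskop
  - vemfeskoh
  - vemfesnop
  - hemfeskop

vemfeskop

mimfizu ~ memfezu — Yotuni i corresponds to Hileni e after a consonant, before a nasal.
mimfizu ~ memfezu, sikil ~ sehel — Yotuni i corresponds to Hileni e after a consonant, before a consonant other than r, m, n, p, b, f, v.
benumob ~ benumop — Yotuni b corresponds to Hileni p word-finally.
Applying these to Yotuni 'vimfiskob':
  vimfiskob → vemfiskob   (i→e after a consonant, before a nasal)
  vemfiskob → vemfeskob   (i→e after a consonant, before a consonant other than r, m, n, p, b, f, v)
  vemfeskob → vemfeskop   (b→p word-finally)
So the Hileni cognate is 'vemfeskop'.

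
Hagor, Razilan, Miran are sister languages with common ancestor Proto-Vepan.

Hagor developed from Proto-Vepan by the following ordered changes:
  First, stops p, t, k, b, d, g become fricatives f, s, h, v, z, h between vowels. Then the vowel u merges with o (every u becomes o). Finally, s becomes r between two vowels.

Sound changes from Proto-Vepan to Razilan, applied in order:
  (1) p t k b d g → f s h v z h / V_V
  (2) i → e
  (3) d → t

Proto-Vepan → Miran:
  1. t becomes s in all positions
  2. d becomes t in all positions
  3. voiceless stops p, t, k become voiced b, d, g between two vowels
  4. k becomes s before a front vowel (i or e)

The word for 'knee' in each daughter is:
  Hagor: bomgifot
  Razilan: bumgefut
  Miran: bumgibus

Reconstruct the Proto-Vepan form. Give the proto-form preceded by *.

Position 8: Hagor has t, Razilan has t, Miran has s. Hagor preserves t here (none of its changes turn any other segment into t), so the proto-segment is *t.
Position 5: Hagor has i, Razilan has e, Miran has i. Hagor preserves i here (none of its changes turn any other segment into i), so the proto-segment is *i.
Continuing position by position gives *bumgiput; check it forward:
Hagor: start from *bumgiput.
  rule 1 (intervocalic lenition): bumgiput → bumgifut
  rule 2 (vowel merger): bumgifut → bomgifot
  rule 3: no change — bomgifot
  ⇒ Hagor bomgifot
Razilan: *bumgiput
  bumgiput → bumgifut   [intervocalic lenition]
  bumgifut → bumgefut   [vowel merger]
  bumgefut (rule 3 does not apply)
  giving Razilan bumgefut.
Miran: *bumgiput
  bumgiput → bumgipus   [unconditioned shift]
  bumgipus (rule 2 does not apply)
  bumgipus → bumgibus   [intervocalic voicing]
  bumgibus (rule 4 does not apply)
  giving Miran bumgibus.
*bumgiput is the unique common source.

*bumgiput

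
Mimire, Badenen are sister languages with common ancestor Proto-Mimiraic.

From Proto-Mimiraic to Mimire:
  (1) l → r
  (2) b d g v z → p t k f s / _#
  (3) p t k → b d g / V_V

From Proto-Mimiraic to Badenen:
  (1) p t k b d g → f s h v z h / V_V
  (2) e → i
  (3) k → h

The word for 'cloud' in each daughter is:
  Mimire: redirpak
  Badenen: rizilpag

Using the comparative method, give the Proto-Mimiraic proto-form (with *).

*redilpag

Position 2: Mimire has e, Badenen has i. Mimire preserves e here (none of its changes turn any other segment into e), so the proto-segment is *e.
Position 8: Mimire has k, Badenen has g. Badenen preserves g here (none of its changes turn any other segment into g), so the proto-segment is *g.
Continuing position by position gives *redilpag; check it forward:
Mimire: start from *redilpag.
  rule 1 (unconditioned shift): redilpag → redirpag
  rule 2 (final devoicing): redirpag → redirpak
  rule 3: no change — redirpak
  ⇒ Mimire redirpak
Badenen: *redilpag
  redilpag → rezilpag   [intervocalic lenition]
  rezilpag → rizilpag   [vowel merger]
  rizilpag (rule 3 does not apply)
  giving Badenen rizilpag.
Only *redilpag yields all of Mimire redirpak, Badenen rizilpag.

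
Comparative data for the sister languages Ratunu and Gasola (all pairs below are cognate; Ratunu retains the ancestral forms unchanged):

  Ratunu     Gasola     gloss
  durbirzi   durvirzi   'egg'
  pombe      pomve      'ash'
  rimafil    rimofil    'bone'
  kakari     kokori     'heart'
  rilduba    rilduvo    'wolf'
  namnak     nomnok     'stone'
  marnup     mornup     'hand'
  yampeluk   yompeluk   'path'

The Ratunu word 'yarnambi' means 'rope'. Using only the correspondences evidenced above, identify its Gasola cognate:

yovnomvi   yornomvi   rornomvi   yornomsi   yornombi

kakari ~ kokori, marnup ~ mornup — Ratunu a corresponds to Gasola o after a consonant, before r.
namnak ~ nomnok, yampeluk ~ yompeluk — Ratunu a corresponds to Gasola o after a consonant, before a nasal.
durbirzi ~ durvirzi — Ratunu b corresponds to Gasola v after a consonant, before a front vowel.
Applying these to Ratunu 'yarnambi':
  yarnambi → yornambi   (a→o after a consonant, before r)
  yornambi → yornombi   (a→o after a consonant, before a nasal)
  yornombi → yornomvi   (b→v after a consonant, before a front vowel)
So the Gasola cognate is 'yornomvi'.

yornomvi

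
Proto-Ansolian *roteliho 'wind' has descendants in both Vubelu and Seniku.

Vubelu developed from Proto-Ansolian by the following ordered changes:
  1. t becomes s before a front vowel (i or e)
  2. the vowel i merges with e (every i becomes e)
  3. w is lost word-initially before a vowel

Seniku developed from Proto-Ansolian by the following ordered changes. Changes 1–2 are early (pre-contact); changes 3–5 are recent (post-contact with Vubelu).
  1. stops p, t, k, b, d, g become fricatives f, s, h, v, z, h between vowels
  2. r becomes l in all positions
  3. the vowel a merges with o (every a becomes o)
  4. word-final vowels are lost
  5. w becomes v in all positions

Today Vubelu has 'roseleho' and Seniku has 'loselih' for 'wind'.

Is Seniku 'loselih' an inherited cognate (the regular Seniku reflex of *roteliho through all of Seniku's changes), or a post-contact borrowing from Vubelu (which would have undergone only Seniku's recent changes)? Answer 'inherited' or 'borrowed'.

If inherited, *roteliho would pass through all of Seniku's changes:
Seniku: *roteliho > roseliho > loseliho > loselih  (by intervocalic lenition, unconditioned shift, apocope)
If borrowed from Vubelu 'roseleho' after the early changes, it would undergo only the recent ones:
  rule 3 (vowel merger): no change (roseleho)
  rule 4 (apocope): roseleho → roseleh
  rule 5 (unconditioned shift): no change (roseleh)
  ⇒ as a loan: roseleh
Seniku 'loselih' matches the inherited outcome exactly, so it is an inherited cognate, not a loan.

inherited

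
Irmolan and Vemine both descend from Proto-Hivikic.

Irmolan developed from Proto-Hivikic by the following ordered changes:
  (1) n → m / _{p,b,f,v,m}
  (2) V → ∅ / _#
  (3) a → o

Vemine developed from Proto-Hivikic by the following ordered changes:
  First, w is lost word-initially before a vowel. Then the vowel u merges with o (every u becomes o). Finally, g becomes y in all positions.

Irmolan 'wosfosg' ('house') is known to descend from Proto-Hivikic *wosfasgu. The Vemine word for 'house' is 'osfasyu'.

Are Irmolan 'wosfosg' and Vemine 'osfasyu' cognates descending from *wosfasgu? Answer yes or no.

Derive the expected Vemine reflex of *wosfasgu:
Vemine: *wosfasgu
  wosfasgu → osfasgu   [glide loss]
  osfasgu → osfasgo   [vowel merger]
  osfasgo → osfasyo   [unconditioned shift]
  giving Vemine osfasyo.
The regular Vemine reflex would be 'osfasyo', but the attested form is 'osfasyu'. The correspondence is irregular, so they are not cognates (the Vemine form has a different source).

no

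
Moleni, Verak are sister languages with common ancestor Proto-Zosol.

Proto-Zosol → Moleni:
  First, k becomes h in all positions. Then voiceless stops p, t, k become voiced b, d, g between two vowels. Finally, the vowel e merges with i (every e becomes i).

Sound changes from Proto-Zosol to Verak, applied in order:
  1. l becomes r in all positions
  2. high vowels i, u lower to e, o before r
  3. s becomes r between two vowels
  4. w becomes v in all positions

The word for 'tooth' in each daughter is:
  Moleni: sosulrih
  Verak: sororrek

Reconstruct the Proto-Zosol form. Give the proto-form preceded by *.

*sosulrek

Position 7: Moleni has i, Verak has e. Taking the neighbouring segments as reconstructed: Moleni i could go back to *e or *i; Verak e can only go back to *e — the one source consistent with every daughter is *e.
Position 3: Moleni has s, Verak has r. Moleni preserves s here (none of its changes turn any other segment into s), so the proto-segment is *s.
This points to *sosulrek. Verify forward in each daughter:
Moleni: *sosulrek
  sosulrek → sosulreh   [unconditioned shift]
  sosulreh (rule 2 does not apply)
  sosulreh → sosulrih   [vowel merger]
  giving Moleni sosulrih.
Verak: *sosulrek > sosurrek > sosorrek > sororrek  (by unconditioned shift, pre-rhotic lowering, rhotacism)
No other proto-form is consistent with every reflex, so the reconstruction is *sosulrek.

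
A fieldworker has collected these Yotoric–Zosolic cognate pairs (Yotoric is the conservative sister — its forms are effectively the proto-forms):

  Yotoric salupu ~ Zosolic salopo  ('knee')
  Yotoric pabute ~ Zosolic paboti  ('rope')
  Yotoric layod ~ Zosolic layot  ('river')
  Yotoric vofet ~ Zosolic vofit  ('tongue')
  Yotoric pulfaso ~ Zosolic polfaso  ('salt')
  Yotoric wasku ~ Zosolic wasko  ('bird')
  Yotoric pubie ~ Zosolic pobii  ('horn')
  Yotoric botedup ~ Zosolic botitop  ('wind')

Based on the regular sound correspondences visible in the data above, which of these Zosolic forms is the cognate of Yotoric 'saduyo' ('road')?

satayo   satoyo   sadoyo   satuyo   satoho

botedup ~ botitop — Yotoric d corresponds to Zosolic t between vowels (before a back vowel).
pabute ~ paboti, pulfaso ~ polfaso — Yotoric u corresponds to Zosolic o after a consonant, before a consonant other than r, m, n, p, b, f, v.
Applying these to Yotoric 'saduyo':
  saduyo → satuyo   (d→t between vowels (before a back vowel))
  satuyo → satoyo   (u→o after a consonant, before a consonant other than r, m, n, p, b, f, v)
So the Zosolic cognate is 'satoyo'.

satoyo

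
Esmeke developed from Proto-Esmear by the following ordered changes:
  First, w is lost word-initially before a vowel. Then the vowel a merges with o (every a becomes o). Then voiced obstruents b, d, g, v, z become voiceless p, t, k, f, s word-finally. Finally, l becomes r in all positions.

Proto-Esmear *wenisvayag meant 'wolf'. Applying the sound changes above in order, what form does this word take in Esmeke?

Esmeke: *wenisvayag > enisvayag > enisvoyog > enisvoyok  (by glide loss, vowel merger, final devoicing)

enisvoyok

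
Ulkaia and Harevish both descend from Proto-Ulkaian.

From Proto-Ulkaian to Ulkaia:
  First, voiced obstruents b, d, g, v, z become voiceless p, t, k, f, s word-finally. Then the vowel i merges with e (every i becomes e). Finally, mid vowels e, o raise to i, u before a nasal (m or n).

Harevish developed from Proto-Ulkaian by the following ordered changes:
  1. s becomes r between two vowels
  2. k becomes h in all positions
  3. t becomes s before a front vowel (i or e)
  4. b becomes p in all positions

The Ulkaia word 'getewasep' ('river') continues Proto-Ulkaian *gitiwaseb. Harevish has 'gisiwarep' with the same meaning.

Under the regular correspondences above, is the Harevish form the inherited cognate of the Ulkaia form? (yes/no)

yes

Derive the expected Harevish reflex of *gitiwaseb:
Harevish: start from *gitiwaseb.
  rule 1 (rhotacism): gitiwaseb → gitiwareb
  rule 2: no change — gitiwareb
  rule 3 (palatalisation): gitiwareb → gisiwareb
  rule 4 (unconditioned shift): gisiwareb → gisiwarep
  ⇒ Harevish gisiwarep
Harevish 'gisiwarep' matches the regular reflex exactly, so the pair is cognate.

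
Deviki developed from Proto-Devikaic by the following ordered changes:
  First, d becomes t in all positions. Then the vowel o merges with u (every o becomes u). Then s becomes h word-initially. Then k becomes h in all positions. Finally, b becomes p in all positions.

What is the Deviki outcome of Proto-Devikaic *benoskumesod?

penushumesut

Deviki: *benoskumesod > benoskumesot > benuskumesut > benushumesut > penushumesut  (by unconditioned shift, vowel merger, unconditioned shift, unconditioned shift)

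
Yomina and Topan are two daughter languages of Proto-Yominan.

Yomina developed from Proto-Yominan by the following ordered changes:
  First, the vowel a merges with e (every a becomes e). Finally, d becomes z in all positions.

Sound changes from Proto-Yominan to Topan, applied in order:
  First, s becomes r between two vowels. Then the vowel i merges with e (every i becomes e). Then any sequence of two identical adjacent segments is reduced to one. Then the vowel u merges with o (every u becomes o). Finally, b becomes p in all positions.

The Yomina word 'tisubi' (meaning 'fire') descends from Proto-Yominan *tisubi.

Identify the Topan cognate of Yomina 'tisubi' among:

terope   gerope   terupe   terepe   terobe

terope

Topan: *tisubi
  tisubi → tirubi   [rhotacism]
  tirubi → terube   [vowel merger]
  terube (rule 3 does not apply)
  terube → terobe   [vowel merger]
  terobe → terope   [unconditioned shift]
  giving Topan terope.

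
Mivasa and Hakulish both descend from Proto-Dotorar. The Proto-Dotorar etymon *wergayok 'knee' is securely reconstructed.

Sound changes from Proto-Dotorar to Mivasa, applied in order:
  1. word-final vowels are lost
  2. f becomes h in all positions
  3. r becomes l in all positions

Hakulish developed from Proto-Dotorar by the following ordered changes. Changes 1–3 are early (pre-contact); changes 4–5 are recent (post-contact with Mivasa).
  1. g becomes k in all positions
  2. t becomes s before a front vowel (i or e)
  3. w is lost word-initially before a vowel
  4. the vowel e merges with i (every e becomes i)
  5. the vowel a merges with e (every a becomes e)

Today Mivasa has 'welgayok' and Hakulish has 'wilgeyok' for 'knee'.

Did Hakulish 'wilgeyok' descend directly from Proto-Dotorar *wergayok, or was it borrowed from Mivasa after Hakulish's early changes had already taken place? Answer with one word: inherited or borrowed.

borrowed

If inherited, *wergayok would pass through all of Hakulish's changes:
Hakulish: *wergayok > werkayok > erkayok > irkayok > irkeyok  (by unconditioned shift, glide loss, vowel merger, vowel merger)
If borrowed from Mivasa 'welgayok' after the early changes, it would undergo only the recent ones:
  rule 4 (vowel merger): welgayok → wilgayok
  rule 5 (vowel merger): wilgayok → wilgeyok
  ⇒ as a loan: wilgeyok
Hakulish 'wilgeyok' matches the loan outcome 'wilgeyok', not the inherited 'irkeyok' — it skipped the early Hakulish changes, so it was borrowed from Mivasa.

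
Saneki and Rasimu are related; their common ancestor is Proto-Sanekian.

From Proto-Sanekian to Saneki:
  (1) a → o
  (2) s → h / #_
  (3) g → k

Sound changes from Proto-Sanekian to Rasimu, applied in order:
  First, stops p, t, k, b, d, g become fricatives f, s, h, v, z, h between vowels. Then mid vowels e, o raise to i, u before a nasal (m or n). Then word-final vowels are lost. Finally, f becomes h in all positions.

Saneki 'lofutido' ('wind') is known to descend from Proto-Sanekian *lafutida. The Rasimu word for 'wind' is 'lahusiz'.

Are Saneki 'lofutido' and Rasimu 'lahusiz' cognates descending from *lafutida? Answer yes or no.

Derive the expected Rasimu reflex of *lafutida:
Rasimu: *lafutida
  lafutida → lafusiza   [intervocalic lenition]
  lafusiza (rule 2 does not apply)
  lafusiza → lafusiz   [apocope]
  lafusiz → lahusiz   [unconditioned shift]
  giving Rasimu lahusiz.
Rasimu 'lahusiz' matches the regular reflex exactly, so the pair is cognate.

yes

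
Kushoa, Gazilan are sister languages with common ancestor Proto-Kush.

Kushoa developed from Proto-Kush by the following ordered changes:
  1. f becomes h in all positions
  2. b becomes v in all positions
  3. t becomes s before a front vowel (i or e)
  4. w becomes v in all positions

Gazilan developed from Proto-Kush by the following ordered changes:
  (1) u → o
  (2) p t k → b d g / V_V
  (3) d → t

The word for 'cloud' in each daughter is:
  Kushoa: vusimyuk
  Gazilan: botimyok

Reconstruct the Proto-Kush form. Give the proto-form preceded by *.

Position 7: Kushoa has u, Gazilan has o. Kushoa preserves u here (none of its changes turn any other segment into u), so the proto-segment is *u.
Position 2: Kushoa has u, Gazilan has o. Kushoa preserves u here (none of its changes turn any other segment into u), so the proto-segment is *u.
Continuing position by position gives *butimyuk; check it forward:
Kushoa: start from *butimyuk.
  rule 1: no change — butimyuk
  rule 2 (unconditioned shift): butimyuk → vutimyuk
  rule 3 (palatalisation): vutimyuk → vusimyuk
  rule 4: no change — vusimyuk
  ⇒ Kushoa vusimyuk
Gazilan: *butimyuk > botimyok > bodimyok > botimyok  (by vowel merger, intervocalic voicing, unconditioned shift)
*butimyuk is the unique common source.

*butimyuk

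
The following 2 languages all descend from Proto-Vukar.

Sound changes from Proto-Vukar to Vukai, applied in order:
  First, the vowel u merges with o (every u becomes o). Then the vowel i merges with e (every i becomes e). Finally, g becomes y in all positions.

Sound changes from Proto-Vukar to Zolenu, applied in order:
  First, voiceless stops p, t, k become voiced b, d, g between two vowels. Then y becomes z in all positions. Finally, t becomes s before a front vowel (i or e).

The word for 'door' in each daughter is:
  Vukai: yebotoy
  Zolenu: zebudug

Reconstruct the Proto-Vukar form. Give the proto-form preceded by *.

Position 4: Vukai has o, Zolenu has u. Zolenu preserves u here (none of its changes turn any other segment into u), so the proto-segment is *u.
Position 5: Vukai has t, Zolenu has d. Vukai preserves t here (none of its changes turn any other segment into t), so the proto-segment is *t.
Verify the candidate proto-form against each daughter:
Vukai: start from *yebutug.
  rule 1 (vowel merger): yebutug → yebotog
  rule 2: no change — yebotog
  rule 3 (unconditioned shift): yebotog → yebotoy
  ⇒ Vukai yebotoy
Zolenu: *yebutug
  yebutug → yebudug   [intervocalic voicing]
  yebudug → zebudug   [unconditioned shift]
  zebudug (rule 3 does not apply)
  giving Zolenu zebudug.
*yebutug is the unique common source.

*yebutug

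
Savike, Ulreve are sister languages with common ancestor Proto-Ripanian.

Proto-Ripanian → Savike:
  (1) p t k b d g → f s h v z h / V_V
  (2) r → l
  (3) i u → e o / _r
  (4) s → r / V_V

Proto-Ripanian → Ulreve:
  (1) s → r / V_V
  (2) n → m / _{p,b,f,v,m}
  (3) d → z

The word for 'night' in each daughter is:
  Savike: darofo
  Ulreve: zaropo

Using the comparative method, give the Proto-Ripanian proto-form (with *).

Position 5: Savike has f, Ulreve has p. Ulreve preserves p here (none of its changes turn any other segment into p), so the proto-segment is *p.
Position 3: Savike has r, Ulreve has r. Taking the neighbouring segments as reconstructed: Savike r could go back to *t or *s; Ulreve r could go back to *s or *r — the one source consistent with every daughter is *s.
Position 1: Savike has d, Ulreve has z. Savike preserves d here (none of its changes turn any other segment into d), so the proto-segment is *d.
Verify the candidate proto-form against each daughter:
Savike: start from *dasopo.
  rule 1 (intervocalic lenition): dasopo → dasofo
  rule 2: no change — dasofo
  rule 3: no change — dasofo
  rule 4 (rhotacism): dasofo → darofo
  ⇒ Savike darofo
Ulreve: start from *dasopo.
  rule 1 (rhotacism): dasopo → daropo
  rule 2: no change — daropo
  rule 3 (unconditioned shift): daropo → zaropo
  ⇒ Ulreve zaropo
Only *dasopo yields all of Savike darofo, Ulreve zaropo.

*dasopo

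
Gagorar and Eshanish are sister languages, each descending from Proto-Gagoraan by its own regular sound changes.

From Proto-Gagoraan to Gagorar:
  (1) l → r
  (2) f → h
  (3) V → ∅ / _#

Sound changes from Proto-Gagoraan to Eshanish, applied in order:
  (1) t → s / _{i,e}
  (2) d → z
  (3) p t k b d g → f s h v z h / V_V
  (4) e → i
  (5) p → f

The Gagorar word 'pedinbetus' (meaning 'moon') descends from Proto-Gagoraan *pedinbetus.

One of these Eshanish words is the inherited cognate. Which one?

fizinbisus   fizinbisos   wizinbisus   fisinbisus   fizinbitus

fizinbisus

Eshanish: start from *pedinbetus.
  rule 1: no change — pedinbetus
  rule 2 (unconditioned shift): pedinbetus → pezinbetus
  rule 3 (intervocalic lenition): pezinbetus → pezinbesus
  rule 4 (vowel merger): pezinbesus → pizinbisus
  rule 5 (unconditioned shift): pizinbisus → fizinbisus
  ⇒ Eshanish fizinbisus
The other candidates each miss or misapply at least one Eshanish change.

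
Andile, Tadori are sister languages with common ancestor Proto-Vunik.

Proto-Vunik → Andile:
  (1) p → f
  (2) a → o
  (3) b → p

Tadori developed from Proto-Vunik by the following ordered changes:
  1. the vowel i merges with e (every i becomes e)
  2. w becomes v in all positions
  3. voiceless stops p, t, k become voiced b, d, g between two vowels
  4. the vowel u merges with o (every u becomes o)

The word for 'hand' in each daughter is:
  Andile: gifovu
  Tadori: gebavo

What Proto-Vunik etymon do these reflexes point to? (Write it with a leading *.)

Position 6: Andile has u, Tadori has o. Andile preserves u here (none of its changes turn any other segment into u), so the proto-segment is *u.
Position 3: Andile has f, Tadori has b. Taking the neighbouring segments as reconstructed: Andile f could go back to *p or *f; Tadori b could go back to *p or *b — the one source consistent with every daughter is *p.
Position 4: Andile has o, Tadori has a. Tadori preserves a here (none of its changes turn any other segment into a), so the proto-segment is *a.
This points to *gipavu. Verify forward in each daughter:
Andile: start from *gipavu.
  rule 1 (unconditioned shift): gipavu → gifavu
  rule 2 (vowel merger): gifavu → gifovu
  rule 3: no change — gifovu
  ⇒ Andile gifovu
Tadori: start from *gipavu.
  rule 1 (vowel merger): gipavu → gepavu
  rule 2: no change — gepavu
  rule 3 (intervocalic voicing): gepavu → gebavu
  rule 4 (vowel merger): gebavu → gebavo
  ⇒ Tadori gebavo
Only *gipavu yields all of Andile gifovu, Tadori gebavo.

*gipavu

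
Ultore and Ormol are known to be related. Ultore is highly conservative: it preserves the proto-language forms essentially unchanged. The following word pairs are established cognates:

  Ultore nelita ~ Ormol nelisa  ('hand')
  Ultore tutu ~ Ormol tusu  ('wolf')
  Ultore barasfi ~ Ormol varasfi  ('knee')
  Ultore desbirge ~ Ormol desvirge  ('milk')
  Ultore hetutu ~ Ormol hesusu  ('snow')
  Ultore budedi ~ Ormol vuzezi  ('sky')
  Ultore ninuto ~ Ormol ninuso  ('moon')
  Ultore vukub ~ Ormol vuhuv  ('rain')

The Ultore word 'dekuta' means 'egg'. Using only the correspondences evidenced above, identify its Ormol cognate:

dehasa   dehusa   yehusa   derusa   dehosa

vukub ~ vuhuv — Ultore k corresponds to Ormol h between vowels (before a back vowel).
nelita ~ nelisa — Ultore t corresponds to Ormol s between vowels (before a back vowel).
Applying these to Ultore 'dekuta':
  dekuta → dehuta   (k→h between vowels (before a back vowel))
  dehuta → dehusa   (t→s between vowels (before a back vowel))
So the Ormol cognate is 'dehusa'.

dehusa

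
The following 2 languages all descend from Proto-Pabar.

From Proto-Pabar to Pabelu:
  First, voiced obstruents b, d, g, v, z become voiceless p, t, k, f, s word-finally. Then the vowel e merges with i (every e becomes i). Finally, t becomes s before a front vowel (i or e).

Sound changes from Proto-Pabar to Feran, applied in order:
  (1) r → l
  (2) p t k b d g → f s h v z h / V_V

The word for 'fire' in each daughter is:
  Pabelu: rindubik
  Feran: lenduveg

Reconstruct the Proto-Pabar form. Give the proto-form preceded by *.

Position 7: Pabelu has i, Feran has e. Feran preserves e here (none of its changes turn any other segment into e), so the proto-segment is *e.
Position 8: Pabelu has k, Feran has g. Feran preserves g here (none of its changes turn any other segment into g), so the proto-segment is *g.
Position 6: Pabelu has b, Feran has v. Pabelu preserves b here (none of its changes turn any other segment into b), so the proto-segment is *b.
This points to *rendubeg. Verify forward in each daughter:
Pabelu: *rendubeg
  rendubeg → rendubek   [final devoicing]
  rendubek → rindubik   [vowel merger]
  rindubik (rule 3 does not apply)
  giving Pabelu rindubik.
Feran: *rendubeg > lendubeg > lenduveg  (by unconditioned shift, intervocalic lenition)
Only *rendubeg yields all of Pabelu rindubik, Feran lenduveg.

*rendubeg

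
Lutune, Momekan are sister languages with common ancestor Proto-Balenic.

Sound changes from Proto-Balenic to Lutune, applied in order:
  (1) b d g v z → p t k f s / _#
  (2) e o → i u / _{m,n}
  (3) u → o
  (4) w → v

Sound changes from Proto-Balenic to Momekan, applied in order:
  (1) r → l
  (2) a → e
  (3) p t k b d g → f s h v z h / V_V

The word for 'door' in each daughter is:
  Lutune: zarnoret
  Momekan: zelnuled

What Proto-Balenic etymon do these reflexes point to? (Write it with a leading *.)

*zarnured

Position 8: Lutune has t, Momekan has d. Momekan preserves d here (none of its changes turn any other segment into d), so the proto-segment is *d.
Position 3: Lutune has r, Momekan has l. Lutune preserves r here (none of its changes turn any other segment into r), so the proto-segment is *r.
This points to *zarnured. Verify forward in each daughter:
Lutune: *zarnured > zarnuret > zarnoret  (by final devoicing, vowel merger)
Momekan: start from *zarnured.
  rule 1 (unconditioned shift): zarnured → zalnuled
  rule 2 (vowel merger): zalnuled → zelnuled
  rule 3: no change — zelnuled
  ⇒ Momekan zelnuled
*zarnured is the unique common source.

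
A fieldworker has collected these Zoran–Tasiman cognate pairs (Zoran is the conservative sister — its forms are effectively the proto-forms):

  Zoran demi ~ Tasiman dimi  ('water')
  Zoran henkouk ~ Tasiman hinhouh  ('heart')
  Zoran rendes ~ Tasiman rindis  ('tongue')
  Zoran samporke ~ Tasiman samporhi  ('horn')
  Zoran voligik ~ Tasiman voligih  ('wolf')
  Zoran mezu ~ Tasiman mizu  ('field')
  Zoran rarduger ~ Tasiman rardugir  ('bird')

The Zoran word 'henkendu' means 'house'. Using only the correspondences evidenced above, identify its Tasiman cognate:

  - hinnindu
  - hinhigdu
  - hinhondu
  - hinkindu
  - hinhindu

henkouk ~ hinhouh, rendes ~ rindis — Zoran e corresponds to Tasiman i after a consonant, before a nasal.
samporke ~ samporhi — Zoran k corresponds to Tasiman h after a consonant, before a front vowel.
Applying these to Zoran 'henkendu':
  henkendu → hinkendu   (e→i after a consonant, before a nasal)
  hinkendu → hinhendu   (k→h after a consonant, before a front vowel)
  hinhendu → hinhindu   (e→i after a consonant, before a nasal)
So the Tasiman cognate is 'hinhindu'.

hinhindu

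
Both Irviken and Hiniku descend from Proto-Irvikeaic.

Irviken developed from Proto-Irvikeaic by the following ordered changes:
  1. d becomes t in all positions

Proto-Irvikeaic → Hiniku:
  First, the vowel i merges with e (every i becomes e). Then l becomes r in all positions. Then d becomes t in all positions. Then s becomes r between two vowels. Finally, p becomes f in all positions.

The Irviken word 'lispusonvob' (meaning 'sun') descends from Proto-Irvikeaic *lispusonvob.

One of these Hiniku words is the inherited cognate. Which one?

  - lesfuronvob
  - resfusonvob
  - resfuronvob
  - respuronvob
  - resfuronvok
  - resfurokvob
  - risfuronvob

Hiniku: start from *lispusonvob.
  rule 1 (vowel merger): lispusonvob → lespusonvob
  rule 2 (unconditioned shift): lespusonvob → respusonvob
  rule 3: no change — respusonvob
  rule 4 (rhotacism): respusonvob → respuronvob
  rule 5 (unconditioned shift): respuronvob → resfuronvob
  ⇒ Hiniku resfuronvob
Only 'resfuronvob' matches the regular Hiniku development of *lispusonvob.

resfuronvob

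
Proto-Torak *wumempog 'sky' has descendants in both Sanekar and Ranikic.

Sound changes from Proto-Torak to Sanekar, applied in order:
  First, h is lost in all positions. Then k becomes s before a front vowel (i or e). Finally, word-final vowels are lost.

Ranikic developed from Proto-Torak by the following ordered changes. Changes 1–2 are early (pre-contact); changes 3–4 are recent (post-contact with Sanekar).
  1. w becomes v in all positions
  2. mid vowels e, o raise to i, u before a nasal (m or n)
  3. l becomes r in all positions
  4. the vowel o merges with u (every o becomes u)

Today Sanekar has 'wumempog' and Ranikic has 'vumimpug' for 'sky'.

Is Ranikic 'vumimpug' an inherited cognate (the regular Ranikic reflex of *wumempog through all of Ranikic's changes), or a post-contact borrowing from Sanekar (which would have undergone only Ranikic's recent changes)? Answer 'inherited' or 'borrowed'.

inherited

If inherited, *wumempog would pass through all of Ranikic's changes:
Ranikic: start from *wumempog.
  rule 1 (unconditioned shift): wumempog → vumempog
  rule 2 (pre-nasal raising): vumempog → vumimpog
  rule 3: no change — vumimpog
  rule 4 (vowel merger): vumimpog → vumimpug
  ⇒ Ranikic vumimpug
If borrowed from Sanekar 'wumempog' after the early changes, it would undergo only the recent ones:
  rule 3 (unconditioned shift): no change (wumempog)
  rule 4 (vowel merger): wumempog → wumempug
  ⇒ as a loan: wumempug
Ranikic 'vumimpug' matches the inherited outcome exactly, so it is an inherited cognate, not a loan.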